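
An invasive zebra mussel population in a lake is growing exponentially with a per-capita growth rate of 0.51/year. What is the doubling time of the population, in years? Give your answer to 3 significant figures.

1.36 years

Doubling time t_d = ln(2)/r = 0.6931/0.51 = 1.3591.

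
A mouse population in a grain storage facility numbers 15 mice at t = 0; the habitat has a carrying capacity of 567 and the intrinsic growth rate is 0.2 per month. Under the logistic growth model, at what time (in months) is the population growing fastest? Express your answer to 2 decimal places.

Logistic growth is fastest at N = K/2 = 283.5.
A = (K − N₀)/N₀ = 36.8. Set K/(1 + A·e^(−rt)) = K/2 → A·e^(−rt) = 1.
e^(−0.2t) = 1/36.8 = 0.0271739, so t = ln(36.8)/0.2 = 3.6055/0.2 = 18.027.

18.03 months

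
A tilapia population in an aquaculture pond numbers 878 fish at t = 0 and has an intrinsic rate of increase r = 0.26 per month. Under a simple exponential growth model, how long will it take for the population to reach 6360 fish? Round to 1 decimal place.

7.6 months

Set N₀·e^(rt) = 6360: e^(0.26·t) = 6360/878 = 7.2437.
0.26·t = ln(7.2437) = 1.9801, so t = 1.9801/0.26 = 7.6159.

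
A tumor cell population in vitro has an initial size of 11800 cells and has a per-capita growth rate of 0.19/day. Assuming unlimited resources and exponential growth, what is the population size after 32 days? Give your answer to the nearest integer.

5156944 cells

N(t) = N₀·e^(rt) = 11800 × e^(0.19×32) = 11800 × e^6.08.
e^6.08 ≈ 437.03, so N ≈ 11800 × 437.03 = 5.156944×10^6.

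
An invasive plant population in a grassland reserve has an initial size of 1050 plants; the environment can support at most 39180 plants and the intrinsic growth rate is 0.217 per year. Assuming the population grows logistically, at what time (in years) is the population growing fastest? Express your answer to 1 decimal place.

Logistic growth is fastest at N = K/2 = 19590.
A = (K − N₀)/N₀ = 36.314. Set K/(1 + A·e^(−rt)) = K/2 → A·e^(−rt) = 1.
e^(−0.217t) = 1/36.314 = 0.0275374, so t = ln(36.314)/0.217 = 3.5922/0.217 = 16.554.

16.6 years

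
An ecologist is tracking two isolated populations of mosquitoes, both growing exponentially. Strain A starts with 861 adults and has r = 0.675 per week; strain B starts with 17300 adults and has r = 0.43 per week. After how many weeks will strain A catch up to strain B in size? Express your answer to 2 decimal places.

12.25 weeks

Set 861·e^(0.675t) = 17300·e^(0.43t).
e^((0.675 − 0.43)t) = 17300/861 → e^(0.245·t) = 20.093.
0.245·t = ln(20.093) = 3.0004, so t = 3.0004/0.245 = 12.246.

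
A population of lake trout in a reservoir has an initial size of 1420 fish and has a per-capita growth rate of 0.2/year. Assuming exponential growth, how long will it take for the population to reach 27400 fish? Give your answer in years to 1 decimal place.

Set N₀·e^(rt) = 27400: e^(0.2·t) = 27400/1420 = 19.296.
0.2·t = ln(19.296) = 2.9599, so t = 2.9599/0.2 = 14.799.

14.8 years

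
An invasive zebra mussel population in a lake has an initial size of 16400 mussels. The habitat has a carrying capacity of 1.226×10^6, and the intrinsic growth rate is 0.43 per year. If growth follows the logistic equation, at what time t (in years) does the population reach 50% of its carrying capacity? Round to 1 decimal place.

A = (K − N₀)/N₀ = (1.226×10^6 − 16400)/16400 = 73.756.
Solve 1.226×10^6/(1 + 73.756·e^(−0.43t)) = 613000: 1 + 73.756·e^(−0.43t) = 2, so e^(−0.43t) = 0.0135582.
−0.43·t = ln(0.0135582) = -4.3008, so t = 4.3008/0.43 = 10.002.

10.0 years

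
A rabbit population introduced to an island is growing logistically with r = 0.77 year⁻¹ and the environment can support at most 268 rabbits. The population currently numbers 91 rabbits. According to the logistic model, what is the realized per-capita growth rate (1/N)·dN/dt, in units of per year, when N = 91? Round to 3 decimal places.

0.509 per year

(1/N)·dN/dt = r(1 − N/K) = 0.77 × (1 − 91/268).
= 0.77 × 0.66045 = 0.50854.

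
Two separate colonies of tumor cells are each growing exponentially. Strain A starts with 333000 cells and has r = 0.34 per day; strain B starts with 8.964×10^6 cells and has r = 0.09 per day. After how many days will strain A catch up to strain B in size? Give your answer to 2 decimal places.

Set 333000·e^(0.34t) = 8.964×10^6·e^(0.09t).
e^((0.34 − 0.09)t) = 8.964×10^6/333000 → e^(0.25·t) = 26.919.
0.25·t = ln(26.919) = 3.2928, so t = 3.2928/0.25 = 13.171.

13.17 days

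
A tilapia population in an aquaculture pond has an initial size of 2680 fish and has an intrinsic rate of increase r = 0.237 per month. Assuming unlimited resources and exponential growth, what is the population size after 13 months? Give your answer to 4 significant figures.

58370 fish

N(t) = N₀·e^(rt) = 2680 × e^(0.237×13) = 2680 × e^3.081.
e^3.081 ≈ 21.78, so N ≈ 2680 × 21.78 = 58370.9.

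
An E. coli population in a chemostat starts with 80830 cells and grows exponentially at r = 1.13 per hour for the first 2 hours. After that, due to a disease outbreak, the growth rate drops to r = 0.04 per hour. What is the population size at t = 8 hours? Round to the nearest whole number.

984711 cells

Phase 1: N(2) = 80830·e^(1.13×2) = 80830·e^2.26 = 774601.
Phase 2 runs for 8 − 2 = 6 hours at r = 0.04.
N(8) = 774601·e^(0.04×6) = 774601·e^0.24 = 984711.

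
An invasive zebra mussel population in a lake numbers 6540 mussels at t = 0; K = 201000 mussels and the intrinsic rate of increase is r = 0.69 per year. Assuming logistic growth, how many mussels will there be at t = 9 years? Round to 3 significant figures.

190000 mussels

A = (K − N₀)/N₀ = (201000 − 6540)/6540 = 29.734.
N(t) = K/(1 + A·e^(−rt)) = 201000/(1 + 29.734×e^(−0.69×9)).
e^(−6.21) = 0.0020092; denominator = 1 + 29.734×0.0020092 = 1.0597.
N = 201000/1.0597 = 189669.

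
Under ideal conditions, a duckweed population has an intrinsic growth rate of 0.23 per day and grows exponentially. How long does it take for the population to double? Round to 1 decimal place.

Doubling time t_d = ln(2)/r = 0.6931/0.23 = 3.0137.

3.0 days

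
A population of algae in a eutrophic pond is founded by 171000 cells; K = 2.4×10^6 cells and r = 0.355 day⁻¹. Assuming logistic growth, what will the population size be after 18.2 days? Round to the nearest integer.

A = (K − N₀)/N₀ = (2.4×10^6 − 171000)/171000 = 13.035.
N(t) = K/(1 + A·e^(−rt)) = 2.4×10^6/(1 + 13.035×e^(−0.355×18.2)).
e^(−6.461) = 0.0015632; denominator = 1 + 13.035×0.0015632 = 1.0204.
N = 2.4×10^6/1.0204 = 2.352072×10^6.

2352072 cells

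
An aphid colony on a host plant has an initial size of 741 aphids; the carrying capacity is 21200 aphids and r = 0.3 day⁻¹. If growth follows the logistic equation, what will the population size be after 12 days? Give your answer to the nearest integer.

A = (K − N₀)/N₀ = (21200 − 741)/741 = 27.61.
N(t) = K/(1 + A·e^(−rt)) = 21200/(1 + 27.61×e^(−0.3×12)).
e^(−3.6) = 0.027324; denominator = 1 + 27.61×0.027324 = 1.7544.
N = 21200/1.7544 = 12083.9.

12084 aphids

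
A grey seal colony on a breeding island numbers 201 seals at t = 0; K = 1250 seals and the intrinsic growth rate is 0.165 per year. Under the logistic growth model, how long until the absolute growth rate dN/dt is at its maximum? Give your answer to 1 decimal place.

10.0 years

Logistic growth is fastest at N = K/2 = 625.
A = (K − N₀)/N₀ = 5.2189. Set K/(1 + A·e^(−rt)) = K/2 → A·e^(−rt) = 1.
e^(−0.165t) = 1/5.2189 = 0.191611, so t = ln(5.2189)/0.165 = 1.6523/0.165 = 10.014.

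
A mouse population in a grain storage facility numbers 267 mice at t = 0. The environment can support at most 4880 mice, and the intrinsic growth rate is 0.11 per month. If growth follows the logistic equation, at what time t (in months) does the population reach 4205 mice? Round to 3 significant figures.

A = (K − N₀)/N₀ = (4880 − 267)/267 = 17.277.
Solve 4880/(1 + 17.277·e^(−0.11t)) = 4205: 1 + 17.277·e^(−0.11t) = 1.1605, so e^(−0.11t) = 0.00929107.
−0.11·t = ln(0.00929107) = -4.6787, so t = 4.6787/0.11 = 42.534.

42.5 months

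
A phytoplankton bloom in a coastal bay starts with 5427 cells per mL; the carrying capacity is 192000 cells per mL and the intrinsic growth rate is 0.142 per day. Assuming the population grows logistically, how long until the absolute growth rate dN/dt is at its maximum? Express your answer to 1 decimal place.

24.9 days

Logistic growth is fastest at N = K/2 = 96000.
A = (K − N₀)/N₀ = 34.379. Set K/(1 + A·e^(−rt)) = K/2 → A·e^(−rt) = 1.
e^(−0.142t) = 1/34.379 = 0.0290878, so t = ln(34.379)/0.142 = 3.5374/0.142 = 24.912.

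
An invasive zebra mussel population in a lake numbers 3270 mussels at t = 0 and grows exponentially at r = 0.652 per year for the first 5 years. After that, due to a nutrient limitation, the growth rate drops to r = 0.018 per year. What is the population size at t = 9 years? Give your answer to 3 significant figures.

91500 mussels

Phase 1: N(5) = 3270·e^(0.652×5) = 3270·e^3.26 = 85182.
Phase 2 runs for 9 − 5 = 4 years at r = 0.018.
N(9) = 85182·e^(0.018×4) = 85182·e^0.072 = 91541.3.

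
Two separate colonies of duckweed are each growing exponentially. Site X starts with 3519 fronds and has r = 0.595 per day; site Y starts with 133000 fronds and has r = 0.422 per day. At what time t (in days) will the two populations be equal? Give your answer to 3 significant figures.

Set 3519·e^(0.595t) = 133000·e^(0.422t).
e^((0.595 − 0.422)t) = 133000/3519 → e^(0.173·t) = 37.795.
0.173·t = ln(37.795) = 3.6322, so t = 3.6322/0.173 = 20.995.

21.0 days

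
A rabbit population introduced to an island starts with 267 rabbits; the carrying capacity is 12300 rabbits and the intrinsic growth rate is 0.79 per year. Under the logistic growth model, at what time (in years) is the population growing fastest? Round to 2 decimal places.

Logistic growth is fastest at N = K/2 = 6150.
A = (K − N₀)/N₀ = 45.067. Set K/(1 + A·e^(−rt)) = K/2 → A·e^(−rt) = 1.
e^(−0.79t) = 1/45.067 = 0.022189, so t = ln(45.067)/0.79 = 3.8082/0.79 = 4.8205.

4.82 years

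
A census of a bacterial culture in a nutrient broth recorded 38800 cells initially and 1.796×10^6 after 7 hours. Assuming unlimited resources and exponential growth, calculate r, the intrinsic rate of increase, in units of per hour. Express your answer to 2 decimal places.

0.55 per hour

From N(t) = N₀·e^(rt): e^(r·7) = 1.796×10^6/38800 = 46.289.
r·7 = ln(46.289) = 3.8349, so r = 3.8349/7 = 0.54784.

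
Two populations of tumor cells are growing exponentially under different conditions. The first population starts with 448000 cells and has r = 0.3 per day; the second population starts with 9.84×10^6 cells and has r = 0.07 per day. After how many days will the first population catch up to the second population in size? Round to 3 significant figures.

13.4 days

Set 448000·e^(0.3t) = 9.84×10^6·e^(0.07t).
e^((0.3 − 0.07)t) = 9.84×10^6/448000 → e^(0.23·t) = 21.964.
0.23·t = ln(21.964) = 3.0894, so t = 3.0894/0.23 = 13.432.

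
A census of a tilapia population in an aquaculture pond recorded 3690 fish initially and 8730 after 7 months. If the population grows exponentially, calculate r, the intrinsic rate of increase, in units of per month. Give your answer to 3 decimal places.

0.123 per month

From N(t) = N₀·e^(rt): e^(r·7) = 8730/3690 = 2.3659.
r·7 = ln(2.3659) = 0.86114, so r = 0.86114/7 = 0.12302.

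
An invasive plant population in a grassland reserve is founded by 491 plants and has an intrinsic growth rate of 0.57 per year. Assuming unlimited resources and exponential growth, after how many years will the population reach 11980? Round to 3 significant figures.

Set N₀·e^(rt) = 11980: e^(0.57·t) = 11980/491 = 24.399.
0.57·t = ln(24.399) = 3.1945, so t = 3.1945/0.57 = 5.6045.

5.60 years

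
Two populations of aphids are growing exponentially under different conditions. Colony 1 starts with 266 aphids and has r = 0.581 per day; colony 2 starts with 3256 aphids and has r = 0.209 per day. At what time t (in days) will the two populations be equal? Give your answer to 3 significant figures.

6.73 days

Set 266·e^(0.581t) = 3256·e^(0.209t).
e^((0.581 − 0.209)t) = 3256/266 → e^(0.372·t) = 12.241.
0.372·t = ln(12.241) = 2.5048, so t = 2.5048/0.372 = 6.7332.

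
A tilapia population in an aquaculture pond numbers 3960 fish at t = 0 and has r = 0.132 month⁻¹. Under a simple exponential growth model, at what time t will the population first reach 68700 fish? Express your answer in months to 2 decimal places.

Set N₀·e^(rt) = 68700: e^(0.132·t) = 68700/3960 = 17.348.
0.132·t = ln(17.348) = 2.8535, so t = 2.8535/0.132 = 21.617.

21.62 months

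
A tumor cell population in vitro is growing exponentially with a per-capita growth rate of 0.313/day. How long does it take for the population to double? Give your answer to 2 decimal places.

2.21 days

Doubling time t_d = ln(2)/r = 0.6931/0.313 = 2.2145.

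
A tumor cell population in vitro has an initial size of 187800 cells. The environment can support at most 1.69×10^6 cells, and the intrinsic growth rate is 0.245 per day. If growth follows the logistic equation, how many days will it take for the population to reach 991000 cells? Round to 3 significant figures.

9.91 days

A = (K − N₀)/N₀ = (1.69×10^6 − 187800)/187800 = 7.9989.
Solve 1.69×10^6/(1 + 7.9989·e^(−0.245t)) = 991000: 1 + 7.9989·e^(−0.245t) = 1.7053, so e^(−0.245t) = 0.0881803.
−0.245·t = ln(0.0881803) = -2.4284, so t = 2.4284/0.245 = 9.9117.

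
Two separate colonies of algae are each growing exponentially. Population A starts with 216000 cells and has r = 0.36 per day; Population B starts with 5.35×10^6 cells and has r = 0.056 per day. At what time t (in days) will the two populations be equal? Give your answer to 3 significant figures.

10.6 days

Set 216000·e^(0.36t) = 5.35×10^6·e^(0.056t).
e^((0.36 − 0.056)t) = 5.35×10^6/216000 → e^(0.304·t) = 24.769.
0.304·t = ln(24.769) = 3.2096, so t = 3.2096/0.304 = 10.558.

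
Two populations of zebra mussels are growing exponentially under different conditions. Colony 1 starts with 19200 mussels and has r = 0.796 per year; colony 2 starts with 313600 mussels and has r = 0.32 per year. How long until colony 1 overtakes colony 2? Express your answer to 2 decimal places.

Set 19200·e^(0.796t) = 313600·e^(0.32t).
e^((0.796 − 0.32)t) = 313600/19200 → e^(0.476·t) = 16.333.
0.476·t = ln(16.333) = 2.7932, so t = 2.7932/0.476 = 5.8681.

5.87 years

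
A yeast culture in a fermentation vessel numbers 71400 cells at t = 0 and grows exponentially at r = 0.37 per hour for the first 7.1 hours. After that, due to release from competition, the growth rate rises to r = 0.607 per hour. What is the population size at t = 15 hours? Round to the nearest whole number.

119443397 cells

Phase 1: N(7.1) = 71400·e^(0.37×7.1) = 71400·e^2.627 = 987620.
Phase 2 runs for 15 − 7.1 = 7.9 hours at r = 0.607.
N(15) = 987620·e^(0.607×7.9) = 987620·e^4.795 = 1.194434×10^8.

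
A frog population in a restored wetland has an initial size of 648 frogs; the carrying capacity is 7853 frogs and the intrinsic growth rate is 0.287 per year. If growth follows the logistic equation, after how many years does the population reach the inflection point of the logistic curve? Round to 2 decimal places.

8.39 years

Logistic growth is fastest at N = K/2 = 3926.5.
A = (K − N₀)/N₀ = 11.119. Set K/(1 + A·e^(−rt)) = K/2 → A·e^(−rt) = 1.
e^(−0.287t) = 1/11.119 = 0.0899375, so t = ln(11.119)/0.287 = 2.4086/0.287 = 8.3925.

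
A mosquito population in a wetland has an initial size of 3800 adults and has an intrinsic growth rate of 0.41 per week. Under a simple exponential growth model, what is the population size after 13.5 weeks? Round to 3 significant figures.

963000 adults

N(t) = N₀·e^(rt) = 3800 × e^(0.41×13.5) = 3800 × e^5.535.
e^5.535 ≈ 253.41, so N ≈ 3800 × 253.41 = 962950.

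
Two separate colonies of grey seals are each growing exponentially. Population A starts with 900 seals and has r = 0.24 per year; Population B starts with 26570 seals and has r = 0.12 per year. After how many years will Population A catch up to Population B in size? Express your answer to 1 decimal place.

Set 900·e^(0.24t) = 26570·e^(0.12t).
e^((0.24 − 0.12)t) = 26570/900 → e^(0.12·t) = 29.522.
0.12·t = ln(29.522) = 3.3851, so t = 3.3851/0.12 = 28.21.

28.2 years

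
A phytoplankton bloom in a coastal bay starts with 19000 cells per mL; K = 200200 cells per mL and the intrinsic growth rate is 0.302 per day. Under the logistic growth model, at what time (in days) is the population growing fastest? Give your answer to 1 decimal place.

Logistic growth is fastest at N = K/2 = 100100.
A = (K − N₀)/N₀ = 9.5368. Set K/(1 + A·e^(−rt)) = K/2 → A·e^(−rt) = 1.
e^(−0.302t) = 1/9.5368 = 0.104857, so t = ln(9.5368)/0.302 = 2.2552/0.302 = 7.4674.

7.5 days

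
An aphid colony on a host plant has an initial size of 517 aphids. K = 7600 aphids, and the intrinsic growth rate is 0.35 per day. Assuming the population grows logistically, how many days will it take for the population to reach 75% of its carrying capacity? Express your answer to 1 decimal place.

A = (K − N₀)/N₀ = (7600 − 517)/517 = 13.7.
Solve 7600/(1 + 13.7·e^(−0.35t)) = 5700: 1 + 13.7·e^(−0.35t) = 1.3333, so e^(−0.35t) = 0.0243306.
−0.35·t = ln(0.0243306) = -3.716, so t = 3.716/0.35 = 10.617.

10.6 days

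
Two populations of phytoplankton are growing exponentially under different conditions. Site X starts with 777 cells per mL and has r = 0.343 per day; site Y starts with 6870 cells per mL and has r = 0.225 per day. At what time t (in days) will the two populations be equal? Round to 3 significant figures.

Set 777·e^(0.343t) = 6870·e^(0.225t).
e^((0.343 − 0.225)t) = 6870/777 → e^(0.118·t) = 8.8417.
0.118·t = ln(8.8417) = 2.1795, so t = 2.1795/0.118 = 18.47.

18.5 days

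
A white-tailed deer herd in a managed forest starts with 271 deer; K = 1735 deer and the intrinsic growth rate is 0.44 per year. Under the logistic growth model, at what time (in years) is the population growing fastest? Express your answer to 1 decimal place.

Logistic growth is fastest at N = K/2 = 867.5.
A = (K − N₀)/N₀ = 5.4022. Set K/(1 + A·e^(−rt)) = K/2 → A·e^(−rt) = 1.
e^(−0.44t) = 1/5.4022 = 0.185109, so t = ln(5.4022)/0.44 = 1.6868/0.44 = 3.8337.

3.8 years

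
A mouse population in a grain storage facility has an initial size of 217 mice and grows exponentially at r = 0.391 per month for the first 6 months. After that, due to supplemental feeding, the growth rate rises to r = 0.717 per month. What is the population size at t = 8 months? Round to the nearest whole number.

Phase 1: N(6) = 217·e^(0.391×6) = 217·e^2.346 = 2266.29.
Phase 2 runs for 8 − 6 = 2 months at r = 0.717.
N(8) = 2266.29·e^(0.717×2) = 2266.29·e^1.434 = 9508.08.

9508 mice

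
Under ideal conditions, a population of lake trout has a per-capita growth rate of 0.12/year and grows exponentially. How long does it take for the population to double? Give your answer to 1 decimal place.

5.8 years

Doubling time t_d = ln(2)/r = 0.6931/0.12 = 5.7762.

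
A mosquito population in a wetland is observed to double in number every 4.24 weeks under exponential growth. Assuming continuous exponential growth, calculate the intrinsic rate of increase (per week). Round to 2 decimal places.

r = ln(2)/t_d = 0.6931/4.24 = 0.16348.

0.16 per week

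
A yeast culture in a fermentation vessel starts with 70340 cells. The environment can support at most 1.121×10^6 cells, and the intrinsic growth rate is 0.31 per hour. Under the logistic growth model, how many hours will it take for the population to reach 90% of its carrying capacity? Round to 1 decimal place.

15.8 hours

A = (K − N₀)/N₀ = (1.121×10^6 − 70340)/70340 = 14.937.
Solve 1.121×10^6/(1 + 14.937·e^(−0.31t)) = 1.0089×10^6: 1 + 14.937·e^(−0.31t) = 1.1111, so e^(−0.31t) = 0.00743871.
−0.31·t = ln(0.00743871) = -4.9011, so t = 4.9011/0.31 = 15.81.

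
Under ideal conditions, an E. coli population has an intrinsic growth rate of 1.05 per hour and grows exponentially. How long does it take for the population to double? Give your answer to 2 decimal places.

0.66 hours

Doubling time t_d = ln(2)/r = 0.6931/1.05 = 0.66014.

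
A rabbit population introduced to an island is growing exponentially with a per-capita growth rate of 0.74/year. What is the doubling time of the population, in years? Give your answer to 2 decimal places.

Doubling time t_d = ln(2)/r = 0.6931/0.74 = 0.93669.

0.94 years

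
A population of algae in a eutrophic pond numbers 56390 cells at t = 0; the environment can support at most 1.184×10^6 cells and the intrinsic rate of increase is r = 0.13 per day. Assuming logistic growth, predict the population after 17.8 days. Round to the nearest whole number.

397720 cells

A = (K − N₀)/N₀ = (1.184×10^6 − 56390)/56390 = 19.997.
N(t) = K/(1 + A·e^(−rt)) = 1.184×10^6/(1 + 19.997×e^(−0.13×17.8)).
e^(−2.314) = 0.098865; denominator = 1 + 19.997×0.098865 = 2.977.
N = 1.184×10^6/2.977 = 397720.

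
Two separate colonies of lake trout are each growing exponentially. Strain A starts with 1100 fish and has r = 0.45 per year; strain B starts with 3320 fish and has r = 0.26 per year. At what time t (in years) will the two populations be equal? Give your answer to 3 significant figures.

5.81 years

Set 1100·e^(0.45t) = 3320·e^(0.26t).
e^((0.45 − 0.26)t) = 3320/1100 → e^(0.19·t) = 3.0182.
0.19·t = ln(3.0182) = 1.1047, so t = 1.1047/0.19 = 5.814.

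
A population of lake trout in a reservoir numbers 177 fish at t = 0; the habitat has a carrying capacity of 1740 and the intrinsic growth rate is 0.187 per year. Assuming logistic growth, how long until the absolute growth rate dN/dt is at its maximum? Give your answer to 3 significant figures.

11.6 years

Logistic growth is fastest at N = K/2 = 870.
A = (K − N₀)/N₀ = 8.8305. Set K/(1 + A·e^(−rt)) = K/2 → A·e^(−rt) = 1.
e^(−0.187t) = 1/8.8305 = 0.113244, so t = ln(8.8305)/0.187 = 2.1782/0.187 = 11.648.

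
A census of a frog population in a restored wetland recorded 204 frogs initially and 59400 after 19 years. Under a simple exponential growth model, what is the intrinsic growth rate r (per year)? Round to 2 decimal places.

0.30 per year

From N(t) = N₀·e^(rt): e^(r·19) = 59400/204 = 291.18.
r·19 = ln(291.18) = 5.6739, so r = 5.6739/19 = 0.29863.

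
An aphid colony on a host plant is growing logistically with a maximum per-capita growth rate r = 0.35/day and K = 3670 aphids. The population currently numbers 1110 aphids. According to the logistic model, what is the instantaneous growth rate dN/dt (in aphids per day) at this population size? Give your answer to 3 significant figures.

271 aphids per day

dN/dt = rN(1 − N/K) = 0.35 × 1110 × (1 − 1110/3670).
1 − 1110/3670 = 0.69755; dN/dt = 0.35 × 1110 × 0.69755 = 271.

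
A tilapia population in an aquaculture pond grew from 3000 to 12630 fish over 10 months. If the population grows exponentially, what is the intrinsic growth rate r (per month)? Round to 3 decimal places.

From N(t) = N₀·e^(rt): e^(r·10) = 12630/3000 = 4.21.
r·10 = ln(4.21) = 1.4375, so r = 1.4375/10 = 0.14375.

0.144 per month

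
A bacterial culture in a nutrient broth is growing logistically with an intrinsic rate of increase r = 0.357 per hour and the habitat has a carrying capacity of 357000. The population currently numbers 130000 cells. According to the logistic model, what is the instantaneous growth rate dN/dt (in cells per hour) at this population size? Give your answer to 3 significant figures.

dN/dt = rN(1 − N/K) = 0.357 × 130000 × (1 − 130000/357000).
1 − 130000/357000 = 0.63585; dN/dt = 0.357 × 130000 × 0.63585 = 29510.

29500 cells per hour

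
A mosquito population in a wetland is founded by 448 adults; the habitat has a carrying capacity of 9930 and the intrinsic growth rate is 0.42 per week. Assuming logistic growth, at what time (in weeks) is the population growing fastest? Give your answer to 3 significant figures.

Logistic growth is fastest at N = K/2 = 4965.
A = (K − N₀)/N₀ = 21.165. Set K/(1 + A·e^(−rt)) = K/2 → A·e^(−rt) = 1.
e^(−0.42t) = 1/21.165 = 0.0472474, so t = ln(21.165)/0.42 = 3.0524/0.42 = 7.2675.

7.27 weeks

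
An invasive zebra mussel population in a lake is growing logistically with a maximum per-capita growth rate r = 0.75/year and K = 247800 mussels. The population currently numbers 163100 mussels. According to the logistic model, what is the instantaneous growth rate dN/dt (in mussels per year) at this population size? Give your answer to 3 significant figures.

41800 mussels per year

dN/dt = rN(1 − N/K) = 0.75 × 163100 × (1 − 163100/247800).
1 − 163100/247800 = 0.34181; dN/dt = 0.75 × 163100 × 0.34181 = 41812.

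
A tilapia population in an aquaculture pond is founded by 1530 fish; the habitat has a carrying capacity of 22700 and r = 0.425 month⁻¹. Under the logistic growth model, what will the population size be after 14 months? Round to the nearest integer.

A = (K − N₀)/N₀ = (22700 − 1530)/1530 = 13.837.
N(t) = K/(1 + A·e^(−rt)) = 22700/(1 + 13.837×e^(−0.425×14)).
e^(−5.95) = 0.0026058; denominator = 1 + 13.837×0.0026058 = 1.0361.
N = 22700/1.0361 = 21910.

21910 fish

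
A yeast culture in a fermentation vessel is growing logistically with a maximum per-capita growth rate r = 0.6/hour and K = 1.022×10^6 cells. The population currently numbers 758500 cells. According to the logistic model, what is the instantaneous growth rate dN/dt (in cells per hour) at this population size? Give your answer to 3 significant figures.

117000 cells per hour

dN/dt = rN(1 − N/K) = 0.6 × 758500 × (1 − 758500/1.022×10^6).
1 − 758500/1.022×10^6 = 0.25783; dN/dt = 0.6 × 758500 × 0.25783 = 1.17337×10^5.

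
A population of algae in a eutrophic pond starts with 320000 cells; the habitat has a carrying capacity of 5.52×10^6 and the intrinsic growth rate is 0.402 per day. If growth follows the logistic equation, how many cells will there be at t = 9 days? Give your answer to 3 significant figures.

A = (K − N₀)/N₀ = (5.52×10^6 − 320000)/320000 = 16.25.
N(t) = K/(1 + A·e^(−rt)) = 5.52×10^6/(1 + 16.25×e^(−0.402×9)).
e^(−3.618) = 0.026836; denominator = 1 + 16.25×0.026836 = 1.4361.
N = 5.52×10^6/1.4361 = 3.843771×10^6.

3840000 cells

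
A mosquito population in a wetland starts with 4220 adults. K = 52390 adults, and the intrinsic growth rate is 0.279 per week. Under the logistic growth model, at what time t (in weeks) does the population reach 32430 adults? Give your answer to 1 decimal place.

A = (K − N₀)/N₀ = (52390 − 4220)/4220 = 11.415.
Solve 52390/(1 + 11.415·e^(−0.279t)) = 32430: 1 + 11.415·e^(−0.279t) = 1.6155, so e^(−0.279t) = 0.0539199.
−0.279·t = ln(0.0539199) = -2.9203, so t = 2.9203/0.279 = 10.467.

10.5 weeks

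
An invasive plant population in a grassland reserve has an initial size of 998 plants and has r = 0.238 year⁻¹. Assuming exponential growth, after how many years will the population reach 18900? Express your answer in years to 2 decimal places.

Set N₀·e^(rt) = 18900: e^(0.238·t) = 18900/998 = 18.938.
0.238·t = ln(18.938) = 2.9412, so t = 2.9412/0.238 = 12.358.

12.36 years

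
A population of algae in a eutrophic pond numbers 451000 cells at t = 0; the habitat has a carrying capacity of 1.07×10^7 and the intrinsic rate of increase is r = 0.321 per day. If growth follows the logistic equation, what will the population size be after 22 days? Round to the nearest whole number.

10495580 cells

A = (K − N₀)/N₀ = (1.07×10^7 − 451000)/451000 = 22.725.
N(t) = K/(1 + A·e^(−rt)) = 1.07×10^7/(1 + 22.725×e^(−0.321×22)).
e^(−7.062) = 0.00085706; denominator = 1 + 22.725×0.00085706 = 1.0195.
N = 1.07×10^7/1.0195 = 1.049558×10^7.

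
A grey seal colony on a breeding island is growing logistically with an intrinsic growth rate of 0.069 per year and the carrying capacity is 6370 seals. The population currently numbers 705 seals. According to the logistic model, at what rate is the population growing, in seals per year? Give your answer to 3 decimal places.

dN/dt = rN(1 − N/K) = 0.069 × 705 × (1 − 705/6370).
1 − 705/6370 = 0.88932; dN/dt = 0.069 × 705 × 0.88932 = 43.261.

43.261 seals per year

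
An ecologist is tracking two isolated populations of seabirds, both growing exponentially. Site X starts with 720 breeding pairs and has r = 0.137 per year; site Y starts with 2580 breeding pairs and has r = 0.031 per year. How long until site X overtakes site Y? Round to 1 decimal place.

12.0 years

Set 720·e^(0.137t) = 2580·e^(0.031t).
e^((0.137 − 0.031)t) = 2580/720 → e^(0.106·t) = 3.5833.
0.106·t = ln(3.5833) = 1.2763, so t = 1.2763/0.106 = 12.041.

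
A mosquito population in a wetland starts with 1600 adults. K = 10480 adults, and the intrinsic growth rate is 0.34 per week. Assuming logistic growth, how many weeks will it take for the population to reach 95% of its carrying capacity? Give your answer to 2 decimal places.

A = (K − N₀)/N₀ = (10480 − 1600)/1600 = 5.55.
Solve 10480/(1 + 5.55·e^(−0.34t)) = 9956: 1 + 5.55·e^(−0.34t) = 1.0526, so e^(−0.34t) = 0.00948317.
−0.34·t = ln(0.00948317) = -4.6582, so t = 4.6582/0.34 = 13.701.

13.70 weeks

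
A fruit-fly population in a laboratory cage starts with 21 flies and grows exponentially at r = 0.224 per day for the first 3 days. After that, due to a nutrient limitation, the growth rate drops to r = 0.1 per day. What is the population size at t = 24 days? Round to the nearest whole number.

336 flies

Phase 1: N(3) = 21·e^(0.224×3) = 21·e^0.672 = 41.1211.
Phase 2 runs for 24 − 3 = 21 days at r = 0.1.
N(24) = 41.1211·e^(0.1×21) = 41.1211·e^2.1 = 335.802.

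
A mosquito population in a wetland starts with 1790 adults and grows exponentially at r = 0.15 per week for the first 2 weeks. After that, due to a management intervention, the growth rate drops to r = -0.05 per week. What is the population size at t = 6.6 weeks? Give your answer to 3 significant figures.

Phase 1: N(2) = 1790·e^(0.15×2) = 1790·e^0.3 = 2416.25.
Phase 2 runs for 6.6 − 2 = 4.6 weeks at r = -0.05.
N(6.6) = 2416.25·e^(-0.05×4.6) = 2416.25·e^-0.23 = 1919.79.

1920 adults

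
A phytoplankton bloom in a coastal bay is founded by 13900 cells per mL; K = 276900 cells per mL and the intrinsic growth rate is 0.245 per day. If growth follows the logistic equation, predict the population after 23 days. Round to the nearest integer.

259376 cells per mL

A = (K − N₀)/N₀ = (276900 − 13900)/13900 = 18.921.
N(t) = K/(1 + A·e^(−rt)) = 276900/(1 + 18.921×e^(−0.245×23)).
e^(−5.635) = 0.0035707; denominator = 1 + 18.921×0.0035707 = 1.0676.
N = 276900/1.0676 = 259376.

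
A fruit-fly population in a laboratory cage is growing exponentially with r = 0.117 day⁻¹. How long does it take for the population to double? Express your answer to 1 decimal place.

Doubling time t_d = ln(2)/r = 0.6931/0.117 = 5.9243.

5.9 days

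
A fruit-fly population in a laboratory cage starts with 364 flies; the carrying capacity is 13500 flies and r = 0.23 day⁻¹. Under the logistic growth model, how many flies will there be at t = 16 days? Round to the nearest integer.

A = (K − N₀)/N₀ = (13500 − 364)/364 = 36.088.
N(t) = K/(1 + A·e^(−rt)) = 13500/(1 + 36.088×e^(−0.23×16)).
e^(−3.68) = 0.025223; denominator = 1 + 36.088×0.025223 = 1.9102.
N = 13500/1.9102 = 7067.16.

7067 flies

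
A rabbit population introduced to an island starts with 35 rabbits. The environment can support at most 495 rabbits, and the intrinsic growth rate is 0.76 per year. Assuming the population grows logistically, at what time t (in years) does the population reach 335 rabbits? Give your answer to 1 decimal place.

4.4 years

A = (K − N₀)/N₀ = (495 − 35)/35 = 13.143.
Solve 495/(1 + 13.143·e^(−0.76t)) = 335: 1 + 13.143·e^(−0.76t) = 1.4776, so e^(−0.76t) = 0.03634.
−0.76·t = ln(0.03634) = -3.3148, so t = 3.3148/0.76 = 4.3616.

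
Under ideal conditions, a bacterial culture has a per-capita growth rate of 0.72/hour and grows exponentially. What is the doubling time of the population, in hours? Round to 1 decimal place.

Doubling time t_d = ln(2)/r = 0.6931/0.72 = 0.9627.

1.0 hours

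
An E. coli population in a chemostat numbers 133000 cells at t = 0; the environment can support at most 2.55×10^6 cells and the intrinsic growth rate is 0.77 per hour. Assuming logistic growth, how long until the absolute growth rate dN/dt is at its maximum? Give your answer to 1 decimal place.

3.8 hours

Logistic growth is fastest at N = K/2 = 1.275×10^6.
A = (K − N₀)/N₀ = 18.173. Set K/(1 + A·e^(−rt)) = K/2 → A·e^(−rt) = 1.
e^(−0.77t) = 1/18.173 = 0.0550269, so t = ln(18.173)/0.77 = 2.8999/0.77 = 3.7661.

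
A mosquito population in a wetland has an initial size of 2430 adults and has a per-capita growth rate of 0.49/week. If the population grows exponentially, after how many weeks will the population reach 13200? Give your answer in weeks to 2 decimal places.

Set N₀·e^(rt) = 13200: e^(0.49·t) = 13200/2430 = 5.4321.
0.49·t = ln(5.4321) = 1.6923, so t = 1.6923/0.49 = 3.4537.

3.45 weeks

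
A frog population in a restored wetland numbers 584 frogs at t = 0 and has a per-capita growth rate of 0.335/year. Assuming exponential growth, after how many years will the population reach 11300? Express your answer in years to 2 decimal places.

Set N₀·e^(rt) = 11300: e^(0.335·t) = 11300/584 = 19.349.
0.335·t = ln(19.349) = 2.9627, so t = 2.9627/0.335 = 8.8438.

8.84 years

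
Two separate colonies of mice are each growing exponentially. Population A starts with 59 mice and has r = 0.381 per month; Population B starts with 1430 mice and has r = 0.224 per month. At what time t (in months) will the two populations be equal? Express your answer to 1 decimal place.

20.3 months

Set 59·e^(0.381t) = 1430·e^(0.224t).
e^((0.381 − 0.224)t) = 1430/59 → e^(0.157·t) = 24.237.
0.157·t = ln(24.237) = 3.1879, so t = 3.1879/0.157 = 20.305.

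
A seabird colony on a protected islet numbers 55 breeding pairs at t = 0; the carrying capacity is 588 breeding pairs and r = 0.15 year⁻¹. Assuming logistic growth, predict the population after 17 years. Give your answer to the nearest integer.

A = (K − N₀)/N₀ = (588 − 55)/55 = 9.6909.
N(t) = K/(1 + A·e^(−rt)) = 588/(1 + 9.6909×e^(−0.15×17)).
e^(−2.55) = 0.078082; denominator = 1 + 9.6909×0.078082 = 1.7567.
N = 588/1.7567 = 334.722.

335 breeding pairs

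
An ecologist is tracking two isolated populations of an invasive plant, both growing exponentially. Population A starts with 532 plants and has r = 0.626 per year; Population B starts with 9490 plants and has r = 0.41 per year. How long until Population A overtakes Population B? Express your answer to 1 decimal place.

13.3 years

Set 532·e^(0.626t) = 9490·e^(0.41t).
e^((0.626 − 0.41)t) = 9490/532 → e^(0.216·t) = 17.838.
0.216·t = ln(17.838) = 2.8814, so t = 2.8814/0.216 = 13.34.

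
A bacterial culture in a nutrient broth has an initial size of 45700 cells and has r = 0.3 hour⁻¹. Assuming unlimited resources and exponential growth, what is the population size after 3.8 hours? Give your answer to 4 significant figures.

142900 cells

N(t) = N₀·e^(rt) = 45700 × e^(0.3×3.8) = 45700 × e^1.14.
e^1.14 ≈ 3.1268, so N ≈ 45700 × 3.1268 = 142893.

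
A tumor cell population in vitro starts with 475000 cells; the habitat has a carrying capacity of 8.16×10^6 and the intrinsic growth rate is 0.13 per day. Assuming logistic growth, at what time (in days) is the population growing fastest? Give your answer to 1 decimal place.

21.4 days

Logistic growth is fastest at N = K/2 = 4.08×10^6.
A = (K − N₀)/N₀ = 16.179. Set K/(1 + A·e^(−rt)) = K/2 → A·e^(−rt) = 1.
e^(−0.13t) = 1/16.179 = 0.0618087, so t = ln(16.179)/0.13 = 2.7837/0.13 = 21.413.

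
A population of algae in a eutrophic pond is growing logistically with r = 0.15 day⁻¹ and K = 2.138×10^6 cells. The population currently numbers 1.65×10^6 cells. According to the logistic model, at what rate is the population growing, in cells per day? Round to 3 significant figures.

dN/dt = rN(1 − N/K) = 0.15 × 1.65×10^6 × (1 − 1.65×10^6/2.138×10^6).
1 − 1.65×10^6/2.138×10^6 = 0.22825; dN/dt = 0.15 × 1.65×10^6 × 0.22825 = 56492.

56500 cells per day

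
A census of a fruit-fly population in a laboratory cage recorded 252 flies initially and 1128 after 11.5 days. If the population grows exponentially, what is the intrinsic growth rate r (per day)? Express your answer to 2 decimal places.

0.13 per day

From N(t) = N₀·e^(rt): e^(r·11.5) = 1128/252 = 4.4762.
r·11.5 = ln(4.4762) = 1.4988, so r = 1.4988/11.5 = 0.13033.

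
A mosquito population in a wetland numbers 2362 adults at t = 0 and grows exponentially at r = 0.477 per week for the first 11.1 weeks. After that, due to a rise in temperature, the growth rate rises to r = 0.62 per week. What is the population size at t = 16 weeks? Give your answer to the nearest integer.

Phase 1: N(11.1) = 2362·e^(0.477×11.1) = 2362·e^5.295 = 470694.
Phase 2 runs for 16 − 11.1 = 4.9 weeks at r = 0.62.
N(16) = 470694·e^(0.62×4.9) = 470694·e^3.038 = 9.820317×10^6.

9820317 adults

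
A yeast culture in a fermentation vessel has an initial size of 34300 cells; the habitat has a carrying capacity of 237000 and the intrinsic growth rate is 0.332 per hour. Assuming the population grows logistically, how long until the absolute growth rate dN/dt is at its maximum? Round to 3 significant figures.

Logistic growth is fastest at N = K/2 = 118500.
A = (K − N₀)/N₀ = 5.9096. Set K/(1 + A·e^(−rt)) = K/2 → A·e^(−rt) = 1.
e^(−0.332t) = 1/5.9096 = 0.169216, so t = ln(5.9096)/0.332 = 1.7766/0.332 = 5.3511.

5.35 hours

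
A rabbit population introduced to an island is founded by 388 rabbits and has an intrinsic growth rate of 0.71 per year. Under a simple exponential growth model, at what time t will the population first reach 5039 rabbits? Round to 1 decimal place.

3.6 years

Set N₀·e^(rt) = 5039: e^(0.71·t) = 5039/388 = 12.987.
0.71·t = ln(12.987) = 2.564, so t = 2.564/0.71 = 3.6112.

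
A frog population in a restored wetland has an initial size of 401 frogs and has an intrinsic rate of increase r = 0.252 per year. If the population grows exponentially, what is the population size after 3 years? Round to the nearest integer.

854 frogs

N(t) = N₀·e^(rt) = 401 × e^(0.252×3) = 401 × e^0.756.
e^0.756 ≈ 2.1297, so N ≈ 401 × 2.1297 = 854.026.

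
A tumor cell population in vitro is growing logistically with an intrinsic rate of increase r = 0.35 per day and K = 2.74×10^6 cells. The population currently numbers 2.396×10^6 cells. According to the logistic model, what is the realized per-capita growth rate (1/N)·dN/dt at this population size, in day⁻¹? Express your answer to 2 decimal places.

(1/N)·dN/dt = r(1 − N/K) = 0.35 × (1 − 2.396×10^6/2.74×10^6).
= 0.35 × 0.12555 = 0.043942.

0.04 per day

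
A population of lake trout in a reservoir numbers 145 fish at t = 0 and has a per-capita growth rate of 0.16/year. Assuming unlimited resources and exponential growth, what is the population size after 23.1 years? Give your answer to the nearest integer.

5841 fish

N(t) = N₀·e^(rt) = 145 × e^(0.16×23.1) = 145 × e^3.696.
e^3.696 ≈ 40.286, so N ≈ 145 × 40.286 = 5841.45.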